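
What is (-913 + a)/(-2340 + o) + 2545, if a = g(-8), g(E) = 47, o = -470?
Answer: 3576158/1405 ≈ 2545.3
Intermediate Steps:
a = 47
(-913 + a)/(-2340 + o) + 2545 = (-913 + 47)/(-2340 - 470) + 2545 = -866/(-2810) + 2545 = -866*(-1/2810) + 2545 = 433/1405 + 2545 = 3576158/1405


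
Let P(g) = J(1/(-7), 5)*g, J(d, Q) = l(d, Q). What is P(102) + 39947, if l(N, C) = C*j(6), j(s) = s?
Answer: 43007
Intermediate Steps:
l(N, C) = 6*C (l(N, C) = C*6 = 6*C)
J(d, Q) = 6*Q
P(g) = 30*g (P(g) = (6*5)*g = 30*g)
P(102) + 39947 = 30*102 + 39947 = 3060 + 39947 = 43007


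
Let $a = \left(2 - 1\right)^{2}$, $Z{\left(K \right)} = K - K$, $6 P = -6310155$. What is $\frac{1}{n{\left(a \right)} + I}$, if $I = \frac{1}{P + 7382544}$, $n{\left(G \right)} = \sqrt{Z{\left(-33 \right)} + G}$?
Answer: $\frac{12661703}{12661705} \approx 1.0$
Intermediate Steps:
$P = - \frac{2103385}{2}$ ($P = \frac{1}{6} \left(-6310155\right) = - \frac{2103385}{2} \approx -1.0517 \cdot 10^{6}$)
$Z{\left(K \right)} = 0$
$a = 1$ ($a = 1^{2} = 1$)
$n{\left(G \right)} = \sqrt{G}$ ($n{\left(G \right)} = \sqrt{0 + G} = \sqrt{G}$)
$I = \frac{2}{12661703}$ ($I = \frac{1}{- \frac{2103385}{2} + 7382544} = \frac{1}{\frac{12661703}{2}} = \frac{2}{12661703} \approx 1.5796 \cdot 10^{-7}$)
$\frac{1}{n{\left(a \right)} + I} = \frac{1}{\sqrt{1} + \frac{2}{12661703}} = \frac{1}{1 + \frac{2}{12661703}} = \frac{1}{\frac{12661705}{12661703}} = \frac{12661703}{12661705}$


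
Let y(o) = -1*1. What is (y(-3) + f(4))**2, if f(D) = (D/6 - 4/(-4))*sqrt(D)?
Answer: 49/9 ≈ 5.4444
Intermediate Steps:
y(o) = -1
f(D) = sqrt(D)*(1 + D/6) (f(D) = (D*(1/6) - 4*(-1/4))*sqrt(D) = (D/6 + 1)*sqrt(D) = (1 + D/6)*sqrt(D) = sqrt(D)*(1 + D/6))
(y(-3) + f(4))**2 = (-1 + sqrt(4)*(6 + 4)/6)**2 = (-1 + (1/6)*2*10)**2 = (-1 + 10/3)**2 = (7/3)**2 = 49/9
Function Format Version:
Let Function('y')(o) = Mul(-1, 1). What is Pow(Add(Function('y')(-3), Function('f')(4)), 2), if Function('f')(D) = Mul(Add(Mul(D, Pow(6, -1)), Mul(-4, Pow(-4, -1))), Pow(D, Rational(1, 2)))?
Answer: Rational(49, 9) ≈ 5.4444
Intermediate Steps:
Function('y')(o) = -1
Function('f')(D) = Mul(Pow(D, Rational(1, 2)), Add(1, Mul(Rational(1, 6), D))) (Function('f')(D) = Mul(Add(Mul(D, Rational(1, 6)), Mul(-4, Rational(-1, 4))), Pow(D, Rational(1, 2))) = Mul(Add(Mul(Rational(1, 6), D), 1), Pow(D, Rational(1, 2))) = Mul(Add(1, Mul(Rational(1, 6), D)), Pow(D, Rational(1, 2))) = Mul(Pow(D, Rational(1, 2)), Add(1, Mul(Rational(1, 6), D))))
Pow(Add(Function('y')(-3), Function('f')(4)), 2) = Pow(Add(-1, Mul(Rational(1, 6), Pow(4, Rational(1, 2)), Add(6, 4))), 2) = Pow(Add(-1, Mul(Rational(1, 6), 2, 10)), 2) = Pow(Add(-1, Rational(10, 3)), 2) = Pow(Rational(7, 3), 2) = Rational(49, 9)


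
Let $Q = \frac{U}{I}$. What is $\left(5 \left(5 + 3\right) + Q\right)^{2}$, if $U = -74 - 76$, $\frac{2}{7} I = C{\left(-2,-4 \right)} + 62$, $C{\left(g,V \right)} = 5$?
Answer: $\frac{340771600}{219961} \approx 1549.2$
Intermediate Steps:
$I = \frac{469}{2}$ ($I = \frac{7 \left(5 + 62\right)}{2} = \frac{7}{2} \cdot 67 = \frac{469}{2} \approx 234.5$)
$U = -150$
$Q = - \frac{300}{469}$ ($Q = - \frac{150}{\frac{469}{2}} = \left(-150\right) \frac{2}{469} = - \frac{300}{469} \approx -0.63966$)
$\left(5 \left(5 + 3\right) + Q\right)^{2} = \left(5 \left(5 + 3\right) - \frac{300}{469}\right)^{2} = \left(5 \cdot 8 - \frac{300}{469}\right)^{2} = \left(40 - \frac{300}{469}\right)^{2} = \left(\frac{18460}{469}\right)^{2} = \frac{340771600}{219961}$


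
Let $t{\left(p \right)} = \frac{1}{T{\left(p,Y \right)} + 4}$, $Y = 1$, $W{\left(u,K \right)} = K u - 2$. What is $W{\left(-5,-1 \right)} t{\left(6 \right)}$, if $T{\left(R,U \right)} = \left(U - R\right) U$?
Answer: $-3$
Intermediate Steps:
$W{\left(u,K \right)} = -2 + K u$
$T{\left(R,U \right)} = U \left(U - R\right)$
$t{\left(p \right)} = \frac{1}{5 - p}$ ($t{\left(p \right)} = \frac{1}{1 \left(1 - p\right) + 4} = \frac{1}{\left(1 - p\right) + 4} = \frac{1}{5 - p}$)
$W{\left(-5,-1 \right)} t{\left(6 \right)} = \left(-2 - -5\right) \left(- \frac{1}{-5 + 6}\right) = \left(-2 + 5\right) \left(- 1^{-1}\right) = 3 \left(\left(-1\right) 1\right) = 3 \left(-1\right) = -3$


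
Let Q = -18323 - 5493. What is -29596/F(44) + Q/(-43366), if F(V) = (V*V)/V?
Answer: -160301529/238513 ≈ -672.09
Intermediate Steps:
Q = -23816
F(V) = V (F(V) = V**2/V = V)
-29596/F(44) + Q/(-43366) = -29596/44 - 23816/(-43366) = -29596*1/44 - 23816*(-1/43366) = -7399/11 + 11908/21683 = -160301529/238513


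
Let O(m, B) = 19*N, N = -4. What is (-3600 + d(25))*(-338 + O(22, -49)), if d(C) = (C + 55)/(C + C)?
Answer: 7448688/5 ≈ 1.4897e+6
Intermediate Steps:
O(m, B) = -76 (O(m, B) = 19*(-4) = -76)
d(C) = (55 + C)/(2*C) (d(C) = (55 + C)/((2*C)) = (55 + C)*(1/(2*C)) = (55 + C)/(2*C))
(-3600 + d(25))*(-338 + O(22, -49)) = (-3600 + (1/2)*(55 + 25)/25)*(-338 - 76) = (-3600 + (1/2)*(1/25)*80)*(-414) = (-3600 + 8/5)*(-414) = -17992/5*(-414) = 7448688/5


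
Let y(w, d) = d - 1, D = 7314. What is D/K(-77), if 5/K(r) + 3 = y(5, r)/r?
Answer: -1119042/385 ≈ -2906.6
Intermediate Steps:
y(w, d) = -1 + d
K(r) = 5/(-3 + (-1 + r)/r)
D/K(-77) = 7314/((-5*(-77)/(1 + 2*(-77)))) = 7314/((-5*(-77)/(1 - 154))) = 7314/((-5*(-77)/(-153))) = 7314/((-5*(-77)*(-1/153))) = 7314/(-385/153) = 7314*(-153/385) = -1119042/385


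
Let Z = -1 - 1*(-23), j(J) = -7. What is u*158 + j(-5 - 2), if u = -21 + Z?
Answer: 151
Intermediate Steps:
Z = 22 (Z = -1 + 23 = 22)
u = 1 (u = -21 + 22 = 1)
u*158 + j(-5 - 2) = 1*158 - 7 = 158 - 7 = 151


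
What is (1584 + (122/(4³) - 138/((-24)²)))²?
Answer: 22629049/9 ≈ 2.5143e+6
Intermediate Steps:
(1584 + (122/(4³) - 138/((-24)²)))² = (1584 + (122/64 - 138/576))² = (1584 + (122*(1/64) - 138*1/576))² = (1584 + (61/32 - 23/96))² = (1584 + 5/3)² = (4757/3)² = 22629049/9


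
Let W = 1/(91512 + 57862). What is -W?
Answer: -1/149374 ≈ -6.6946e-6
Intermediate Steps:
W = 1/149374 ≈ 6.6946e-6
-W = -1*1/149374 = -1/149374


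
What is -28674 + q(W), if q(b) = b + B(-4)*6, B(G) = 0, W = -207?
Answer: -28881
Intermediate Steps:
q(b) = b (q(b) = b + 0*6 = b + 0 = b)
-28674 + q(W) = -28674 - 207 = -28881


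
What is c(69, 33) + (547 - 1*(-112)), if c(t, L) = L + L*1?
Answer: 725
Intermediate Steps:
c(t, L) = 2*L (c(t, L) = L + L = 2*L)
c(69, 33) + (547 - 1*(-112)) = 2*33 + (547 - 1*(-112)) = 66 + (547 + 112) = 66 + 659 = 725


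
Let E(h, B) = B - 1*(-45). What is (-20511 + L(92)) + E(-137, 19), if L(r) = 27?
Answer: -20420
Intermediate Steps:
E(h, B) = 45 + B (E(h, B) = B + 45 = 45 + B)
(-20511 + L(92)) + E(-137, 19) = (-20511 + 27) + (45 + 19) = -20484 + 64 = -20420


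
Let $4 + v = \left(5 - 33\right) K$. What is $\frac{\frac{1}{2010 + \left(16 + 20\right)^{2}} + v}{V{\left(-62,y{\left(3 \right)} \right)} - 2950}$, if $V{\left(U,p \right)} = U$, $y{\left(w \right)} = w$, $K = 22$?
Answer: $\frac{2049719}{9957672} \approx 0.20584$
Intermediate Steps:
$v = -620$ ($v = -4 + \left(5 - 33\right) 22 = -4 - 616 = -620$)
$\frac{\frac{1}{2010 + \left(16 + 20\right)^{2}} + v}{V{\left(-62,y{\left(3 \right)} \right)} - 2950} = \frac{\frac{1}{2010 + \left(16 + 20\right)^{2}} - 620}{-62 - 2950} = \frac{\frac{1}{2010 + 36^{2}} - 620}{-3012} = \left(\frac{1}{2010 + 1296} - 620\right) \left(- \frac{1}{3012}\right) = \left(\frac{1}{3306} - 620\right) \left(- \frac{1}{3012}\right) = \left(- \frac{2049719}{3306}\right) \left(- \frac{1}{3012}\right) = \frac{2049719}{9957672}$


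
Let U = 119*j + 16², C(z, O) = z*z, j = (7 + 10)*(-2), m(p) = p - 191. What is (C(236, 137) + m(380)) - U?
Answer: 59675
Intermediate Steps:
m(p) = -191 + p
j = -34 (j = 17*(-2) = -34)
C(z, O) = z²
U = -3790 (U = 119*(-34) + 16² = -4046 + 256 = -3790)
(C(236, 137) + m(380)) - U = (236² + (-191 + 380)) - 1*(-3790) = (55696 + 189) + 3790 = 55885 + 3790 = 59675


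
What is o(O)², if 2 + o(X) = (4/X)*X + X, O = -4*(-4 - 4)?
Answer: 1156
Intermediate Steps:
O = 32 (O = -4*(-8) = 32)
o(X) = 2 + X (o(X) = -2 + ((4/X)*X + X) = -2 + (4 + X) = 2 + X)
o(O)² = (2 + 32)² = 34² = 1156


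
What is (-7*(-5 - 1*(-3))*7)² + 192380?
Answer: 201984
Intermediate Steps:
(-7*(-5 - 1*(-3))*7)² + 192380 = (-7*(-5 + 3)*7)² + 192380 = (-7*(-2)*7)² + 192380 = (14*7)² + 192380 = 98² + 192380 = 9604 + 192380 = 201984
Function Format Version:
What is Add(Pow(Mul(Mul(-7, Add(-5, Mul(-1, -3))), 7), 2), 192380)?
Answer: 201984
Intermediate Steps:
Add(Pow(Mul(Mul(-7, Add(-5, Mul(-1, -3))), 7), 2), 192380) = Add(Pow(Mul(Mul(-7, Add(-5, 3)), 7), 2), 192380) = Add(Pow(Mul(Mul(-7, -2), 7), 2), 192380) = Add(Pow(Mul(14, 7), 2), 192380) = Add(Pow(98, 2), 192380) = Add(9604, 192380) = 201984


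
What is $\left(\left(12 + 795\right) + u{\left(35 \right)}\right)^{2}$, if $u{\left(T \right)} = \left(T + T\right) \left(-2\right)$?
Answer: $444889$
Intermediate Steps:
$u{\left(T \right)} = - 4 T$ ($u{\left(T \right)} = 2 T \left(-2\right) = - 4 T$)
$\left(\left(12 + 795\right) + u{\left(35 \right)}\right)^{2} = \left(\left(12 + 795\right) - 140\right)^{2} = \left(807 - 140\right)^{2} = 667^{2} = 444889$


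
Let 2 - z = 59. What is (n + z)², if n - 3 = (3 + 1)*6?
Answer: 900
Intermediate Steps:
z = -57 (z = 2 - 1*59 = 2 - 59 = -57)
n = 27 (n = 3 + (3 + 1)*6 = 3 + 4*6 = 3 + 24 = 27)
(n + z)² = (27 - 57)² = (-30)² = 900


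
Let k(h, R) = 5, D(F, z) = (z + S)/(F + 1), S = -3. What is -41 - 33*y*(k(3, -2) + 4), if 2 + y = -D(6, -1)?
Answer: 2683/7 ≈ 383.29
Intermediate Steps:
D(F, z) = (-3 + z)/(1 + F) (D(F, z) = (z - 3)/(F + 1) = (-3 + z)/(1 + F))
y = -10/7 (y = -2 - (-3 - 1)/(1 + 6) = -2 - (-4)/7 = -2 - 1*(-4/7) = -2 + 4/7 = -10/7 ≈ -1.4286)
-41 - 33*y*(k(3, -2) + 4) = -41 - (-330)*(5 + 4)/7 = -41 - (-330)*9/7 = -41 - 33*(-90/7) = -41 + 2970/7 = 2683/7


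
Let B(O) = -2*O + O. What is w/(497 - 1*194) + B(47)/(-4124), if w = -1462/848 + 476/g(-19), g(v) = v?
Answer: -193718729/2516638008 ≈ -0.076975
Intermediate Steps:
B(O) = -O
w = -215713/8056 (w = -1462/848 + 476/(-19) = -1462*1/848 + 476*(-1/19) = -731/424 - 476/19 = -215713/8056 ≈ -26.777)
w/(497 - 1*194) + B(47)/(-4124) = -215713/(8056*(497 - 1*194)) - 1*47/(-4124) = -215713/(8056*(497 - 194)) - 47*(-1/4124) = -215713/8056/303 + 47/4124 = -215713/8056*1/303 + 47/4124 = -215713/2440968 + 47/4124 = -193718729/2516638008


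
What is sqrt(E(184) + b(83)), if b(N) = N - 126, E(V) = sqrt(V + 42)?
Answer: sqrt(-43 + sqrt(226)) ≈ 5.2884*I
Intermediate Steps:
E(V) = sqrt(42 + V)
b(N) = -126 + N
sqrt(E(184) + b(83)) = sqrt(sqrt(42 + 184) + (-126 + 83)) = sqrt(sqrt(226) - 43) = sqrt(-43 + sqrt(226))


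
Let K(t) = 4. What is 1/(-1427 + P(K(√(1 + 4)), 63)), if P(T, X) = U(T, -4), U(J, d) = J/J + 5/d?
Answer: -4/5709 ≈ -0.00070065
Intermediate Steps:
U(J, d) = 1 + 5/d
P(T, X) = -¼ (P(T, X) = (5 - 4)/(-4) = -¼*1 = -¼)
1/(-1427 + P(K(√(1 + 4)), 63)) = 1/(-1427 - ¼) = 1/(-5709/4) = -4/5709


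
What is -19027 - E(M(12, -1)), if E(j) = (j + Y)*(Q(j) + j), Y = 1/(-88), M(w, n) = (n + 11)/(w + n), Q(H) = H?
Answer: -4604929/242 ≈ -19029.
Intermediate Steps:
M(w, n) = (11 + n)/(n + w)
Y = -1/88 ≈ -0.011364
E(j) = 2*j*(-1/88 + j) (E(j) = (j - 1/88)*(j + j) = (-1/88 + j)*(2*j) = 2*j*(-1/88 + j))
-19027 - E(M(12, -1)) = -19027 - (11 - 1)/(-1 + 12)*(-1 + 88*((11 - 1)/(-1 + 12)))/44 = -19027 - 10/11*(-1 + 88*(10/11))/44 = -19027 - (1/11)*10*(-1 + 88*((1/11)*10))/44 = -19027 - 10*(-1 + 88*(10/11))/(44*11) = -19027 - 10*(-1 + 80)/(44*11) = -19027 - 10*79/(44*11) = -19027 - 1*395/242 = -19027 - 395/242 = -4604929/242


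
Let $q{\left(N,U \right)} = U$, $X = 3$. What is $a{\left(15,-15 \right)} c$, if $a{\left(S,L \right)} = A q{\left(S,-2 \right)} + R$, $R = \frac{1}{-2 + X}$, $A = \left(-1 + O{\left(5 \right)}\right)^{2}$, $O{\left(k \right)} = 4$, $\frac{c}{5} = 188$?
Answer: $-15980$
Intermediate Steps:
$c = 940$ ($c = 5 \cdot 188 = 940$)
$A = 9$ ($A = \left(-1 + 4\right)^{2} = 3^{2} = 9$)
$R = 1$ ($R = \frac{1}{-2 + 3} = 1^{-1} = 1$)
$a{\left(S,L \right)} = -17$ ($a{\left(S,L \right)} = 9 \left(-2\right) + 1 = -18 + 1 = -17$)
$a{\left(15,-15 \right)} c = \left(-17\right) 940 = -15980$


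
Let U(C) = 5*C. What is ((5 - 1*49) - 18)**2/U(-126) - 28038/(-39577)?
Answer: -67235024/12466755 ≈ -5.3931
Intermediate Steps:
((5 - 1*49) - 18)**2/U(-126) - 28038/(-39577) = ((5 - 1*49) - 18)**2/((5*(-126))) - 28038/(-39577) = ((5 - 49) - 18)**2/(-630) - 28038*(-1/39577) = (-44 - 18)**2*(-1/630) + 28038/39577 = (-62)**2*(-1/630) + 28038/39577 = 3844*(-1/630) + 28038/39577 = -1922/315 + 28038/39577 = -67235024/12466755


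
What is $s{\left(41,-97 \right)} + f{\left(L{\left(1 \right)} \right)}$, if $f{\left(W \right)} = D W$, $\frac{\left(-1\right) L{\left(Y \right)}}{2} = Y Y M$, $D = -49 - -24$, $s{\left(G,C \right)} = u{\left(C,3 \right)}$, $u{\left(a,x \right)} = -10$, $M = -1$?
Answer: $-60$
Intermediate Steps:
$s{\left(G,C \right)} = -10$
$D = -25$ ($D = -49 + 24 = -25$)
$L{\left(Y \right)} = 2 Y^{2}$ ($L{\left(Y \right)} = - 2 Y Y \left(-1\right) = - 2 Y^{2} \left(-1\right) = - 2 \left(- Y^{2}\right) = 2 Y^{2}$)
$f{\left(W \right)} = - 25 W$
$s{\left(41,-97 \right)} + f{\left(L{\left(1 \right)} \right)} = -10 - 25 \cdot 2 \cdot 1^{2} = -10 - 25 \cdot 2 \cdot 1 = -10 - 50 = -60$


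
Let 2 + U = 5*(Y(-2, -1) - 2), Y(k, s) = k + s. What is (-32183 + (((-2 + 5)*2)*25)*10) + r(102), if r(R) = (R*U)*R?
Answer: -311591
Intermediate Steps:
U = -27 (U = -2 + 5*((-2 - 1) - 2) = -2 + 5*(-3 - 2) = -2 + 5*(-5) = -2 - 25 = -27)
r(R) = -27*R**2 (r(R) = (R*(-27))*R = (-27*R)*R = -27*R**2)
(-32183 + (((-2 + 5)*2)*25)*10) + r(102) = (-32183 + (((-2 + 5)*2)*25)*10) - 27*102**2 = (-32183 + ((3*2)*25)*10) - 27*10404 = (-32183 + (6*25)*10) - 280908 = (-32183 + 150*10) - 280908 = (-32183 + 1500) - 280908 = -30683 - 280908 = -311591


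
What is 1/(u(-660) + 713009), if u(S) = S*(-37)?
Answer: 1/737429 ≈ 1.3561e-6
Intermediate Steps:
u(S) = -37*S
1/(u(-660) + 713009) = 1/(-37*(-660) + 713009) = 1/(24420 + 713009) = 1/737429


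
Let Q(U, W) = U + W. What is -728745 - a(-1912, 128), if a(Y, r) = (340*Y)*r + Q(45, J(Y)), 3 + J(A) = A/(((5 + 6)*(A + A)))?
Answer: 1814591965/22 ≈ 8.2481e+7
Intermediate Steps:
J(A) = -65/22 (J(A) = -3 + A/(((5 + 6)*(A + A))) = -3 + A/((11*(2*A))) = -3 + A/((22*A)) = -3 + A*(1/(22*A)) = -3 + 1/22 = -65/22)
a(Y, r) = 925/22 + 340*Y*r (a(Y, r) = (340*Y)*r + (45 - 65/22) = 340*Y*r + 925/22 = 925/22 + 340*Y*r)
-728745 - a(-1912, 128) = -728745 - (925/22 + 340*(-1912)*128) = -728745 - (925/22 - 83210240) = -728745 - 1*(-1830624355/22) = -728745 + 1830624355/22 = 1814591965/22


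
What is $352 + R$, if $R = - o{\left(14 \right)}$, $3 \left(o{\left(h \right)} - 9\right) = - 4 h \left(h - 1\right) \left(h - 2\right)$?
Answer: $3255$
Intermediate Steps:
$o{\left(h \right)} = 9 - \frac{4 h \left(-1 + h\right) \left(-2 + h\right)}{3}$ ($o{\left(h \right)} = 9 + \frac{- 4 h \left(h - 1\right) \left(h - 2\right)}{3} = 9 + \frac{- 4 h \left(-1 + h\right) \left(-2 + h\right)}{3} = 9 + \frac{\left(-4\right) h \left(-1 + h\right) \left(-2 + h\right)}{3} = 9 - \frac{4 h \left(-1 + h\right) \left(-2 + h\right)}{3}$)
$R = 2903$ ($R = - (9 + 4 \cdot 14^{2} - \frac{112}{3} - \frac{4 \cdot 14^{3}}{3}) = - (9 + 4 \cdot 196 - \frac{112}{3} - \frac{10976}{3}) = - (9 + 784 - \frac{112}{3} - \frac{10976}{3}) = \left(-1\right) \left(-2903\right) = 2903$)
$352 + R = 352 + 2903 = 3255$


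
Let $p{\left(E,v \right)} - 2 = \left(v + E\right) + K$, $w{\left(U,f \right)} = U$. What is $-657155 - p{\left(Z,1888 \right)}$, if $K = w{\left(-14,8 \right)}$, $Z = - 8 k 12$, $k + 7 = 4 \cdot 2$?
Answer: $-658935$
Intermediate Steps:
$k = 1$ ($k = -7 + 4 \cdot 2 = -7 + 8 = 1$)
$Z = -96$ ($Z = \left(-8\right) 1 \cdot 12 = \left(-8\right) 12 = -96$)
$K = -14$
$p{\left(E,v \right)} = -12 + E + v$ ($p{\left(E,v \right)} = 2 - \left(14 - E - v\right) = 2 + \left(-14 + E + v\right) = -12 + E + v$)
$-657155 - p{\left(Z,1888 \right)} = -657155 - \left(-12 - 96 + 1888\right) = -657155 - 1780 = -658935$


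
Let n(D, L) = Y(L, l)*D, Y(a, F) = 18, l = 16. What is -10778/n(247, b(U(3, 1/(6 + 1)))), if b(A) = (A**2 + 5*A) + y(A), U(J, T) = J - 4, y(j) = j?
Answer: -5389/2223 ≈ -2.4242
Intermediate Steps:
U(J, T) = -4 + J
b(A) = A**2 + 6*A (b(A) = (A**2 + 5*A) + A = A**2 + 6*A)
n(D, L) = 18*D
-10778/n(247, b(U(3, 1/(6 + 1)))) = -10778/(18*247) = -10778/4446 = -10778*1/4446 = -5389/2223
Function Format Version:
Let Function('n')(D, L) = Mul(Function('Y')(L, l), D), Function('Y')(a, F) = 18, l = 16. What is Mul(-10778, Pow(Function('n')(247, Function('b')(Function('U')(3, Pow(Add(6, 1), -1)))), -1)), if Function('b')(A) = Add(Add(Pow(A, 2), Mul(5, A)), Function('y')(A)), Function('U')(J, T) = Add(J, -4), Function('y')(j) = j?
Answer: Rational(-5389, 2223) ≈ -2.4242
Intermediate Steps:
Function('U')(J, T) = Add(-4, J)
Function('b')(A) = Add(Pow(A, 2), Mul(6, A)) (Function('b')(A) = Add(Add(Pow(A, 2), Mul(5, A)), A) = Add(Pow(A, 2), Mul(6, A)))
Function('n')(D, L) = Mul(18, D)
Mul(-10778, Pow(Function('n')(247, Function('b')(Function('U')(3, Pow(Add(6, 1), -1)))), -1)) = Mul(-10778, Pow(Mul(18, 247), -1)) = Mul(-10778, Pow(4446, -1)) = Mul(-10778, Rational(1, 4446)) = Rational(-5389, 2223)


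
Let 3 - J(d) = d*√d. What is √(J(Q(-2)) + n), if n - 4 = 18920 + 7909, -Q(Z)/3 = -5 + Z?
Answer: √(26836 - 21*√21) ≈ 163.52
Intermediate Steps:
Q(Z) = 15 - 3*Z (Q(Z) = -3*(-5 + Z) = 15 - 3*Z)
n = 26833 (n = 4 + (18920 + 7909) = 4 + 26829 = 26833)
J(d) = 3 - d^(3/2) (J(d) = 3 - d*√d = 3 - d^(3/2))
√(J(Q(-2)) + n) = √((3 - (15 - 3*(-2))^(3/2)) + 26833) = √((3 - (15 + 6)^(3/2)) + 26833) = √((3 - 21^(3/2)) + 26833) = √((3 - 21*√21) + 26833) = √(26836 - 21*√21)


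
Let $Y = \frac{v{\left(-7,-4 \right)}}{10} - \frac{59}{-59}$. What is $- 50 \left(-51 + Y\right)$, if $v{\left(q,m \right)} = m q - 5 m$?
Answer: $2260$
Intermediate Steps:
$v{\left(q,m \right)} = - 5 m + m q$
$Y = \frac{29}{5}$ ($Y = \frac{\left(-4\right) \left(-5 - 7\right)}{10} - \frac{59}{-59} = \left(-4\right) \left(-12\right) \frac{1}{10} - -1 = 48 \cdot \frac{1}{10} + 1 = \frac{24}{5} + 1 = \frac{29}{5} \approx 5.8$)
$- 50 \left(-51 + Y\right) = - 50 \left(-51 + \frac{29}{5}\right) = \left(-50\right) \left(- \frac{226}{5}\right) = 2260$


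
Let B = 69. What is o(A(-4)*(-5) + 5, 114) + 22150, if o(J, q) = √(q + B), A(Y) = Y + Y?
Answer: 22150 + √183 ≈ 22164.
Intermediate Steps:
A(Y) = 2*Y
o(J, q) = √(69 + q) (o(J, q) = √(q + 69) = √(69 + q))
o(A(-4)*(-5) + 5, 114) + 22150 = √(69 + 114) + 22150 = √183 + 22150 = 22150 + √183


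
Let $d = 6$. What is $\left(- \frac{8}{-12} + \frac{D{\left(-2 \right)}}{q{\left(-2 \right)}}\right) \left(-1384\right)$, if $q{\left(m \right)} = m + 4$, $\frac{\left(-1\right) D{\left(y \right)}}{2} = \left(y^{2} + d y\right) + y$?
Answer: $- \frac{44288}{3} \approx -14763.0$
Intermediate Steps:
$D{\left(y \right)} = - 14 y - 2 y^{2}$ ($D{\left(y \right)} = - 2 \left(\left(y^{2} + 6 y\right) + y\right) = - 2 \left(y^{2} + 7 y\right) = - 14 y - 2 y^{2}$)
$q{\left(m \right)} = 4 + m$
$\left(- \frac{8}{-12} + \frac{D{\left(-2 \right)}}{q{\left(-2 \right)}}\right) \left(-1384\right) = \left(- \frac{8}{-12} + \frac{\left(-2\right) \left(-2\right) \left(7 - 2\right)}{4 - 2}\right) \left(-1384\right) = \left(\left(-8\right) \left(- \frac{1}{12}\right) + \frac{\left(-2\right) \left(-2\right) 5}{2}\right) \left(-1384\right) = \left(\frac{2}{3} + 20 \cdot \frac{1}{2}\right) \left(-1384\right) = \left(\frac{2}{3} + 10\right) \left(-1384\right) = \frac{32}{3} \left(-1384\right) = - \frac{44288}{3}$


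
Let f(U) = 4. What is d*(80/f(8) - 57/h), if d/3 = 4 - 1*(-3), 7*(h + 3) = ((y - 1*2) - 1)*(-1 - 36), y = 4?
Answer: 32739/58 ≈ 564.47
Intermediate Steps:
h = -58/7 (h = -3 + (((4 - 1*2) - 1)*(-1 - 36))/7 = -3 + (((4 - 2) - 1)*(-37))/7 = -3 + ((2 - 1)*(-37))/7 = -3 + (1*(-37))/7 = -3 + (⅐)*(-37) = -3 - 37/7 = -58/7 ≈ -8.2857)
d = 21 (d = 3*(4 - 1*(-3)) = 3*(4 + 3) = 3*7 = 21)
d*(80/f(8) - 57/h) = 21*(80/4 - 57/(-58/7)) = 21*(80*(¼) - 57*(-7/58)) = 21*(20 + 399/58) = 21*(1559/58) = 32739/58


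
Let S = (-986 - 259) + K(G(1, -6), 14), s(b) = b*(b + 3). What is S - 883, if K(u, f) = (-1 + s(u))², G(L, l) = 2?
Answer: -2047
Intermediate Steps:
s(b) = b*(3 + b)
K(u, f) = (-1 + u*(3 + u))²
S = -1164 (S = (-986 - 259) + (-1 + 2*(3 + 2))² = -1245 + (-1 + 2*5)² = -1245 + (-1 + 10)² = -1245 + 9² = -1245 + 81 = -1164)
S - 883 = -1164 - 883 = -2047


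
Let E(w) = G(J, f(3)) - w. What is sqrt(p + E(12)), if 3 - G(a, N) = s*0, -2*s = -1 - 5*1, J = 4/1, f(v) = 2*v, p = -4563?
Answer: 6*I*sqrt(127) ≈ 67.617*I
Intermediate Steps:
J = 4 (J = 4*1 = 4)
s = 3 (s = -(-1 - 5*1)/2 = -(-1 - 5)/2 = -1/2*(-6) = 3)
G(a, N) = 3 (G(a, N) = 3 - 3*0 = 3 - 1*0 = 3 + 0 = 3)
E(w) = 3 - w
sqrt(p + E(12)) = sqrt(-4563 + (3 - 1*12)) = sqrt(-4563 + (3 - 12)) = sqrt(-4563 - 9) = sqrt(-4572) = 6*I*sqrt(127)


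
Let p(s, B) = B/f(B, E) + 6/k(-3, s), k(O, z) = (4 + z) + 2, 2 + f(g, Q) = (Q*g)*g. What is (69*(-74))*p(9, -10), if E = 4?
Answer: -1904538/995 ≈ -1914.1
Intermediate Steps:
f(g, Q) = -2 + Q*g**2 (f(g, Q) = -2 + (Q*g)*g = -2 + Q*g**2)
k(O, z) = 6 + z
p(s, B) = 6/(6 + s) + B/(-2 + 4*B**2) (p(s, B) = B/(-2 + 4*B**2) + 6/(6 + s) = 6/(6 + s) + B/(-2 + 4*B**2))
(69*(-74))*p(9, -10) = (69*(-74))*(6/(6 + 9) - 10/(-2 + 4*(-10)**2)) = -5106*(6/15 - 10/(-2 + 4*100)) = -5106*(6*(1/15) - 10/(-2 + 400)) = -5106*(2/5 - 10/398) = -5106*(2/5 - 10*1/398) = -5106*(2/5 - 5/199) = -5106*373/995 = -1904538/995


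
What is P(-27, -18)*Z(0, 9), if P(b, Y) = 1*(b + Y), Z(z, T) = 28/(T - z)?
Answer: -140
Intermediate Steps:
P(b, Y) = Y + b (P(b, Y) = 1*(Y + b) = Y + b)
P(-27, -18)*Z(0, 9) = (-18 - 27)*(28/(9 - 1*0)) = -1260/(9 + 0) = -1260/9 = -45*28/9 = -140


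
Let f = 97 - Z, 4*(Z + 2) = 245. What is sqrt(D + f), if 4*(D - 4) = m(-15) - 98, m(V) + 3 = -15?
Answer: sqrt(51)/2 ≈ 3.5707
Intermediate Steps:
Z = 237/4 (Z = -2 + (1/4)*245 = -2 + 245/4 = 237/4 ≈ 59.250)
m(V) = -18 (m(V) = -3 - 15 = -18)
f = 151/4 (f = 97 - 1*237/4 = 97 - 237/4 = 151/4 ≈ 37.750)
D = -25 (D = 4 + (-18 - 98)/4 = 4 + (1/4)*(-116) = 4 - 29 = -25)
sqrt(D + f) = sqrt(-25 + 151/4) = sqrt(51/4) = sqrt(51)/2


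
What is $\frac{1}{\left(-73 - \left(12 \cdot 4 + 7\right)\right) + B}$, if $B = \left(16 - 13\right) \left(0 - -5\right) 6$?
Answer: $- \frac{1}{38} \approx -0.026316$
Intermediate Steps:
$B = 90$ ($B = 3 \left(0 + 5\right) 6 = 3 \cdot 5 \cdot 6 = 3 \cdot 30 = 90$)
$\frac{1}{\left(-73 - \left(12 \cdot 4 + 7\right)\right) + B} = \frac{1}{\left(-73 - \left(12 \cdot 4 + 7\right)\right) + 90} = \frac{1}{\left(-73 - \left(48 + 7\right)\right) + 90} = \frac{1}{\left(-73 - 55\right) + 90} = \frac{1}{-128 + 90} = \frac{1}{-38} = - \frac{1}{38}$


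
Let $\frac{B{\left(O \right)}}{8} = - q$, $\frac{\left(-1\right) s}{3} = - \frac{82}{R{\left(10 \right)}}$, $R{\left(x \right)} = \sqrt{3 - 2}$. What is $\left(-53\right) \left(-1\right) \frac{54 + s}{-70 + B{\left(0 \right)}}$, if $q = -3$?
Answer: $- \frac{7950}{23} \approx -345.65$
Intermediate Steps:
$R{\left(x \right)} = 1$ ($R{\left(x \right)} = \sqrt{1} = 1$)
$s = 246$ ($s = - 3 \left(- \frac{82}{1}\right) = - 3 \left(\left(-82\right) 1\right) = \left(-3\right) \left(-82\right) = 246$)
$B{\left(O \right)} = 24$ ($B{\left(O \right)} = 8 \left(\left(-1\right) \left(-3\right)\right) = 8 \cdot 3 = 24$)
$\left(-53\right) \left(-1\right) \frac{54 + s}{-70 + B{\left(0 \right)}} = \left(-53\right) \left(-1\right) \frac{54 + 246}{-70 + 24} = 53 \frac{300}{-46} = 53 \cdot 300 \left(- \frac{1}{46}\right) = 53 \left(- \frac{150}{23}\right) = - \frac{7950}{23}$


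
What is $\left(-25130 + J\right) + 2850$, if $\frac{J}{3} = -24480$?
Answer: $-95720$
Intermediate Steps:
$J = -73440$ ($J = 3 \left(-24480\right) = -73440$)
$\left(-25130 + J\right) + 2850 = \left(-25130 - 73440\right) + 2850 = -98570 + 2850 = -95720$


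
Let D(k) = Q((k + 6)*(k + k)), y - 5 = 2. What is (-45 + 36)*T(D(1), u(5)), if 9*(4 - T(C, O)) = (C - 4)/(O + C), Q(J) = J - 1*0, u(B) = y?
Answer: -746/21 ≈ -35.524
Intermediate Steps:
y = 7 (y = 5 + 2 = 7)
u(B) = 7
Q(J) = J (Q(J) = J + 0 = J)
D(k) = 2*k*(6 + k) (D(k) = (k + 6)*(k + k) = (6 + k)*(2*k) = 2*k*(6 + k))
T(C, O) = 4 - (-4 + C)/(9*(C + O)) (T(C, O) = 4 - (C - 4)/(9*(O + C)) = 4 - (-4 + C)/(9*(C + O)))
(-45 + 36)*T(D(1), u(5)) = (-45 + 36)*((4 + 35*(2*1*(6 + 1)) + 36*7)/(9*(2*1*(6 + 1) + 7))) = -(4 + 35*(2*1*7) + 252)/(2*1*7 + 7) = -(4 + 35*14 + 252)/(14 + 7) = -(4 + 490 + 252)/21 = -746/21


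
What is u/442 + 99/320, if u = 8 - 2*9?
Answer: 20279/70720 ≈ 0.28675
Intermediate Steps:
u = -10 (u = 8 - 18 = -10)
u/442 + 99/320 = -10/442 + 99/320 = -10*1/442 + 99*(1/320) = -5/221 + 99/320 = 20279/70720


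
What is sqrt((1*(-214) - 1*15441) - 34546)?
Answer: I*sqrt(50201) ≈ 224.06*I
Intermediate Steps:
sqrt((1*(-214) - 1*15441) - 34546) = sqrt((-214 - 15441) - 34546) = sqrt(-15655 - 34546) = sqrt(-50201) = I*sqrt(50201)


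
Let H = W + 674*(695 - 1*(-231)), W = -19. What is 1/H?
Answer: 1/624105 ≈ 1.6023e-6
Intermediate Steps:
H = 624105 (H = -19 + 674*(695 - 1*(-231)) = -19 + 674*(695 + 231) = -19 + 674*926 = -19 + 624124 = 624105)
1/H = 1/624105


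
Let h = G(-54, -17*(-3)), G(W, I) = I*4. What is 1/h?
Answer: 1/204 ≈ 0.0049020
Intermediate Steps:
G(W, I) = 4*I
h = 204 (h = 4*(-17*(-3)) = 4*51 = 204)
1/h = 1/204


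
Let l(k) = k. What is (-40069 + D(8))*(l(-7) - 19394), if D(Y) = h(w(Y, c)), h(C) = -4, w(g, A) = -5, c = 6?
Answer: 777456273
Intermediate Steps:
D(Y) = -4
(-40069 + D(8))*(l(-7) - 19394) = (-40069 - 4)*(-7 - 19394) = -40073*(-19401) = 777456273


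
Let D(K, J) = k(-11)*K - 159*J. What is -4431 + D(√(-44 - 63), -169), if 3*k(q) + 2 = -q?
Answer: 22440 + 3*I*√107 ≈ 22440.0 + 31.032*I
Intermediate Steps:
k(q) = -⅔ - q/3 (k(q) = -⅔ + (-q)/3 = -⅔ - q/3)
D(K, J) = -159*J + 3*K (D(K, J) = (-⅔ - ⅓*(-11))*K - 159*J = (-⅔ + 11/3)*K - 159*J = 3*K - 159*J = -159*J + 3*K)
-4431 + D(√(-44 - 63), -169) = -4431 + (-159*(-169) + 3*√(-44 - 63)) = -4431 + (26871 + 3*√(-107)) = -4431 + (26871 + 3*(I*√107)) = -4431 + (26871 + 3*I*√107) = 22440 + 3*I*√107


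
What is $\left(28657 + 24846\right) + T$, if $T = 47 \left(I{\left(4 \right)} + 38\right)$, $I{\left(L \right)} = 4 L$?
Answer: $56041$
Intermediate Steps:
$T = 2538$ ($T = 47 \left(4 \cdot 4 + 38\right) = 47 \left(16 + 38\right) = 47 \cdot 54 = 2538$)
$\left(28657 + 24846\right) + T = \left(28657 + 24846\right) + 2538 = 53503 + 2538 = 56041$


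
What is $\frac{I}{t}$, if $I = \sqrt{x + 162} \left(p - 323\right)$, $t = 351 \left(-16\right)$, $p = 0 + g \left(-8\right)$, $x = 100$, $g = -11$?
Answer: $\frac{235 \sqrt{262}}{5616} \approx 0.67732$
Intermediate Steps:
$p = 88$ ($p = 0 - -88 = 0 + 88 = 88$)
$t = -5616$
$I = - 235 \sqrt{262}$ ($I = \sqrt{100 + 162} \left(88 - 323\right) = \sqrt{262} \left(-235\right) = - 235 \sqrt{262} \approx -3803.8$)
$\frac{I}{t} = \frac{\left(-235\right) \sqrt{262}}{-5616} = - 235 \sqrt{262} \left(- \frac{1}{5616}\right) = \frac{235 \sqrt{262}}{5616}$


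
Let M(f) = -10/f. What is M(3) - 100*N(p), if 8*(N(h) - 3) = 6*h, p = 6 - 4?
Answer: -1360/3 ≈ -453.33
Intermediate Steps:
p = 2
N(h) = 3 + 3*h/4 (N(h) = 3 + (6*h)/8 = 3 + 3*h/4)
M(3) - 100*N(p) = -10/3 - 100*(3 + (¾)*2) = -10*⅓ - 100*(3 + 3/2) = -10/3 - 100*9/2 = -10/3 - 450 = -1360/3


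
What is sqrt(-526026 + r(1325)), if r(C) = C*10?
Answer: 2*I*sqrt(128194) ≈ 716.08*I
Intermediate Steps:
r(C) = 10*C
sqrt(-526026 + r(1325)) = sqrt(-526026 + 10*1325) = sqrt(-526026 + 13250) = sqrt(-512776) = 2*I*sqrt(128194)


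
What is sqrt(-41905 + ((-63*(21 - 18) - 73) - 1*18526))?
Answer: I*sqrt(60693) ≈ 246.36*I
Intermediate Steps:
sqrt(-41905 + ((-63*(21 - 18) - 73) - 1*18526)) = sqrt(-41905 + ((-63*3 - 73) - 18526)) = sqrt(-41905 + ((-189 - 73) - 18526)) = sqrt(-41905 + (-262 - 18526)) = sqrt(-41905 - 18788) = sqrt(-60693) = I*sqrt(60693)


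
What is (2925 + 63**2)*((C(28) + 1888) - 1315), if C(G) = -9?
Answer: 3888216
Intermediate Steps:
(2925 + 63**2)*((C(28) + 1888) - 1315) = (2925 + 63**2)*((-9 + 1888) - 1315) = (2925 + 3969)*(1879 - 1315) = 6894*564 = 3888216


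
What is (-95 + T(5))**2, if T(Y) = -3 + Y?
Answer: 8649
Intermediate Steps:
(-95 + T(5))**2 = (-95 + (-3 + 5))**2 = (-95 + 2)**2 = (-93)**2 = 8649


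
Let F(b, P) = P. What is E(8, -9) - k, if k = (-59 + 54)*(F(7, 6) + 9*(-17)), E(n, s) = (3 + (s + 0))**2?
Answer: -699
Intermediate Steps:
E(n, s) = (3 + s)**2
k = 735 (k = (-59 + 54)*(6 + 9*(-17)) = -5*(6 - 153) = -5*(-147) = 735)
E(8, -9) - k = (3 - 9)**2 - 1*735 = (-6)**2 - 735 = 36 - 735 = -699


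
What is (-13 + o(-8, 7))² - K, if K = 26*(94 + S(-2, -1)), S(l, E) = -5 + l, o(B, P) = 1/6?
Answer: -75503/36 ≈ -2097.3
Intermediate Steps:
o(B, P) = ⅙
K = 2262 (K = 26*(94 + (-5 - 2)) = 26*(94 - 7) = 26*87 = 2262)
(-13 + o(-8, 7))² - K = (-13 + ⅙)² - 1*2262 = (-77/6)² - 2262 = 5929/36 - 2262 = -75503/36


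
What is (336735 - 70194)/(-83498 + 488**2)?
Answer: 266541/154646 ≈ 1.7236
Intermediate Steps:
(336735 - 70194)/(-83498 + 488**2) = 266541/(-83498 + 238144) = 266541/154646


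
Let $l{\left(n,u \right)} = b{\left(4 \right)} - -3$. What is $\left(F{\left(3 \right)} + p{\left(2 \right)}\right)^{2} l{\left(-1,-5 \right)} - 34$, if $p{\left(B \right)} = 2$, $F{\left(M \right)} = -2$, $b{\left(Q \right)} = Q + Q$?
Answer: $-34$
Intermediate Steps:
$b{\left(Q \right)} = 2 Q$
$l{\left(n,u \right)} = 11$ ($l{\left(n,u \right)} = 2 \cdot 4 - -3 = 8 + 3 = 11$)
$\left(F{\left(3 \right)} + p{\left(2 \right)}\right)^{2} l{\left(-1,-5 \right)} - 34 = \left(-2 + 2\right)^{2} \cdot 11 - 34 = 0^{2} \cdot 11 - 34 = 0 \cdot 11 - 34 = 0 - 34 = -34$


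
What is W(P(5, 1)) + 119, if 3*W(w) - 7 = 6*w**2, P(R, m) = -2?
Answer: 388/3 ≈ 129.33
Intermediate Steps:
W(w) = 7/3 + 2*w**2 (W(w) = 7/3 + (6*w**2)/3 = 7/3 + 2*w**2)
W(P(5, 1)) + 119 = (7/3 + 2*(-2)**2) + 119 = (7/3 + 2*4) + 119 = (7/3 + 8) + 119 = 31/3 + 119 = 388/3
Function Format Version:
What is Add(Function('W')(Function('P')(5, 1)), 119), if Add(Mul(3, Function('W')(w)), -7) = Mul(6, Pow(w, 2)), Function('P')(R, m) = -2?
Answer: Rational(388, 3) ≈ 129.33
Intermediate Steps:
Function('W')(w) = Add(Rational(7, 3), Mul(2, Pow(w, 2))) (Function('W')(w) = Add(Rational(7, 3), Mul(Rational(1, 3), Mul(6, Pow(w, 2)))) = Add(Rational(7, 3), Mul(2, Pow(w, 2))))
Add(Function('W')(Function('P')(5, 1)), 119) = Add(Add(Rational(7, 3), Mul(2, Pow(-2, 2))), 119) = Add(Add(Rational(7, 3), Mul(2, 4)), 119) = Add(Add(Rational(7, 3), 8), 119) = Add(Rational(31, 3), 119) = Rational(388, 3)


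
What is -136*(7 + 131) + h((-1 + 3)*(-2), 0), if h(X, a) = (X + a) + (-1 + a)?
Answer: -18773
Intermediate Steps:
h(X, a) = -1 + X + 2*a
-136*(7 + 131) + h((-1 + 3)*(-2), 0) = -136*(7 + 131) + (-1 + (-1 + 3)*(-2) + 2*0) = -136*138 + (-1 + 2*(-2) + 0) = -18768 + (-1 - 4 + 0) = -18768 - 5 = -18773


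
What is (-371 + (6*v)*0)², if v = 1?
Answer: 137641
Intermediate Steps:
(-371 + (6*v)*0)² = (-371 + (6*1)*0)² = (-371 + 6*0)² = (-371 + 0)² = (-371)² = 137641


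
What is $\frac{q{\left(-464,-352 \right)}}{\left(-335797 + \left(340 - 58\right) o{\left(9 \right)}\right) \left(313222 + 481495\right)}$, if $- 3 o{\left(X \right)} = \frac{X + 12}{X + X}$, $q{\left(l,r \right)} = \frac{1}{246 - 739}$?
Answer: $\frac{3}{394820142113320} \approx 7.5984 \cdot 10^{-15}$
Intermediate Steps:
$q{\left(l,r \right)} = - \frac{1}{493}$ ($q{\left(l,r \right)} = \frac{1}{-493} = - \frac{1}{493}$)
$o{\left(X \right)} = - \frac{12 + X}{6 X}$ ($o{\left(X \right)} = - \frac{\left(X + 12\right) \frac{1}{X + X}}{3} = - \frac{\left(12 + X\right) \frac{1}{2 X}}{3} = - \frac{\frac{1}{2} \frac{1}{X} \left(12 + X\right)}{3} = - \frac{12 + X}{6 X}$)
$\frac{q{\left(-464,-352 \right)}}{\left(-335797 + \left(340 - 58\right) o{\left(9 \right)}\right) \left(313222 + 481495\right)} = - \frac{1}{493 \left(-335797 + \left(340 - 58\right) \frac{-12 - 9}{6 \cdot 9}\right) \left(313222 + 481495\right)} = - \frac{1}{493 \left(-335797 + 282 \cdot \frac{1}{6} \cdot \frac{1}{9} \left(-12 - 9\right)\right) 794717} = - \frac{1}{493 \left(-335797 + 282 \cdot \frac{1}{6} \cdot \frac{1}{9} \left(-21\right)\right) 794717} = - \frac{1}{493 \left(-335797 + 282 \left(- \frac{7}{18}\right)\right) 794717} = - \frac{1}{493 \left(-335797 - \frac{329}{3}\right) 794717} = - \frac{1}{493 \left(\left(- \frac{1007720}{3}\right) 794717\right)} = - \frac{1}{493 \left(- \frac{800852215240}{3}\right)} = \left(- \frac{1}{493}\right) \left(- \frac{3}{800852215240}\right) = \frac{3}{394820142113320}$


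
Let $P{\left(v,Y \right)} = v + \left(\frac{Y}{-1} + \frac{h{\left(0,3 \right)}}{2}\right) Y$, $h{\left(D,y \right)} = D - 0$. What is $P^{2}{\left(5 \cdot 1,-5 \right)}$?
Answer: $400$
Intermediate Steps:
$h{\left(D,y \right)} = D$ ($h{\left(D,y \right)} = D + 0 = D$)
$P{\left(v,Y \right)} = v - Y^{2}$ ($P{\left(v,Y \right)} = v + \left(\frac{Y}{-1} + \frac{0}{2}\right) Y = v + \left(Y \left(-1\right) + 0 \cdot \frac{1}{2}\right) Y = v + \left(- Y + 0\right) Y = v + - Y Y = v - Y^{2}$)
$P^{2}{\left(5 \cdot 1,-5 \right)} = \left(5 \cdot 1 - \left(-5\right)^{2}\right)^{2} = \left(5 - 25\right)^{2} = \left(-20\right)^{2} = 400$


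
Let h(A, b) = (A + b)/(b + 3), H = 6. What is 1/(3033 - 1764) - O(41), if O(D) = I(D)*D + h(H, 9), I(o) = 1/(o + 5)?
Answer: -249901/116748 ≈ -2.1405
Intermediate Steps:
I(o) = 1/(5 + o)
h(A, b) = (A + b)/(3 + b)
O(D) = 5/4 + D/(5 + D) (O(D) = D/(5 + D) + (6 + 9)/(3 + 9) = D/(5 + D) + 15/12 = D/(5 + D) + (1/12)*15 = D/(5 + D) + 5/4 = 5/4 + D/(5 + D))
1/(3033 - 1764) - O(41) = 1/(3033 - 1764) - (25 + 9*41)/(4*(5 + 41)) = 1/1269 - (25 + 369)/(4*46) = 1/1269 - 394/(4*46) = 1/1269 - 1*197/92 = 1/1269 - 197/92 = -249901/116748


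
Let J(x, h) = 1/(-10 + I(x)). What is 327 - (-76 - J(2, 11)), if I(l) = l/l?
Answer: 3626/9 ≈ 402.89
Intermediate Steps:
I(l) = 1
J(x, h) = -⅑ (J(x, h) = 1/(-10 + 1) = 1/(-9) = -⅑)
327 - (-76 - J(2, 11)) = 327 - (-76 - 1*(-⅑)) = 327 - (-76 + ⅑) = 327 - 1*(-683/9) = 327 + 683/9 = 3626/9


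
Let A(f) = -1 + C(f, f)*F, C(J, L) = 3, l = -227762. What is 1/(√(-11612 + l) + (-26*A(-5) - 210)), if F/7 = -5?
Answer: 1273/3360745 - I*√239374/6721490 ≈ 0.00037879 - 7.279e-5*I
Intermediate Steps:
F = -35 (F = 7*(-5) = -35)
A(f) = -106 (A(f) = -1 + 3*(-35) = -1 - 105 = -106)
1/(√(-11612 + l) + (-26*A(-5) - 210)) = 1/(√(-11612 - 227762) + (-26*(-106) - 210)) = 1/(√(-239374) + (2756 - 210)) = 1/(I*√239374 + 2546) = 1/(2546 + I*√239374)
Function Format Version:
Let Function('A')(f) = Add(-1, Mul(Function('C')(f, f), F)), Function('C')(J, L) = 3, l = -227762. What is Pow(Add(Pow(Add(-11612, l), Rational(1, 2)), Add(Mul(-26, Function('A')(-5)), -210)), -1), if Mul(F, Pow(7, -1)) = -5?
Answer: Add(Rational(1273, 3360745), Mul(Rational(-1, 6721490), I, Pow(239374, Rational(1, 2)))) ≈ Add(0.00037879, Mul(-7.2790e-5, I))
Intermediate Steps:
F = -35 (F = Mul(7, -5) = -35)
Function('A')(f) = -106 (Function('A')(f) = Add(-1, Mul(3, -35)) = Add(-1, -105) = -106)
Pow(Add(Pow(Add(-11612, l), Rational(1, 2)), Add(Mul(-26, Function('A')(-5)), -210)), -1) = Pow(Add(Pow(Add(-11612, -227762), Rational(1, 2)), Add(Mul(-26, -106), -210)), -1) = Pow(Add(Pow(-239374, Rational(1, 2)), Add(2756, -210)), -1) = Pow(Add(Mul(I, Pow(239374, Rational(1, 2))), 2546), -1) = Pow(Add(2546, Mul(I, Pow(239374, Rational(1, 2)))), -1)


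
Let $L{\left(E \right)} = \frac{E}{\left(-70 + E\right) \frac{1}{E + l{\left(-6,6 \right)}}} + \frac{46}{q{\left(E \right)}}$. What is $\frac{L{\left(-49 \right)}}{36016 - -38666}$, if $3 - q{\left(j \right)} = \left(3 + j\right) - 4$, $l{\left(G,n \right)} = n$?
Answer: $- \frac{5057}{22429494} \approx -0.00022546$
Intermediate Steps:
$q{\left(j \right)} = 4 - j$ ($q{\left(j \right)} = 3 - \left(\left(3 + j\right) - 4\right) = 3 - \left(-1 + j\right) = 4 - j$)
$L{\left(E \right)} = \frac{46}{4 - E} + \frac{E \left(6 + E\right)}{-70 + E}$ ($L{\left(E \right)} = \frac{E}{\left(-70 + E\right) \frac{1}{E + 6}} + \frac{46}{4 - E} = \frac{E}{\left(-70 + E\right) \frac{1}{6 + E}} + \frac{46}{4 - E} = \frac{E}{\frac{1}{6 + E} \left(-70 + E\right)} + \frac{46}{4 - E} = E \frac{6 + E}{-70 + E} + \frac{46}{4 - E} = \frac{E \left(6 + E\right)}{-70 + E} + \frac{46}{4 - E} = \frac{46}{4 - E} + \frac{E \left(6 + E\right)}{-70 + E}$)
$\frac{L{\left(-49 \right)}}{36016 - -38666} = \frac{\frac{1}{280 + \left(-49\right)^{2} - -3626} \left(3220 + \left(-49\right)^{3} - -3430 + 2 \left(-49\right)^{2}\right)}{36016 - -38666} = \frac{\frac{1}{280 + 2401 + 3626} \left(3220 - 117649 + 3430 + 2 \cdot 2401\right)}{36016 + 38666} = \frac{\frac{1}{6307} \left(3220 - 117649 + 3430 + 4802\right)}{74682} = \frac{1}{6307} \left(-106197\right) \frac{1}{74682} = \left(- \frac{15171}{901}\right) \frac{1}{74682} = - \frac{5057}{22429494}$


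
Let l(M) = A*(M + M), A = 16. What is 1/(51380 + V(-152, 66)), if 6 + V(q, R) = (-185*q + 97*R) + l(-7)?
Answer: 1/85672 ≈ 1.1672e-5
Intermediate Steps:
l(M) = 32*M (l(M) = 16*(M + M) = 16*(2*M) = 32*M)
V(q, R) = -230 - 185*q + 97*R (V(q, R) = -6 + ((-185*q + 97*R) + 32*(-7)) = -6 + ((-185*q + 97*R) - 224) = -6 + (-224 - 185*q + 97*R) = -230 - 185*q + 97*R)
1/(51380 + V(-152, 66)) = 1/(51380 + (-230 - 185*(-152) + 97*66)) = 1/(51380 + (-230 + 28120 + 6402)) = 1/(51380 + 34292) = 1/85672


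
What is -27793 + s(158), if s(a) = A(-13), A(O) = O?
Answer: -27806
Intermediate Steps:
s(a) = -13
-27793 + s(158) = -27793 - 13 = -27806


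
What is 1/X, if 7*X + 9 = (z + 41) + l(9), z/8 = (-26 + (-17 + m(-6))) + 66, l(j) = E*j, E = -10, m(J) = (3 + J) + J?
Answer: 7/54 ≈ 0.12963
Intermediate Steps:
m(J) = 3 + 2*J
l(j) = -10*j
z = 112 (z = 8*((-26 + (-17 + (3 + 2*(-6)))) + 66) = 8*((-26 + (-17 + (3 - 12))) + 66) = 8*((-26 + (-17 - 9)) + 66) = 8*((-26 - 26) + 66) = 8*(-52 + 66) = 8*14 = 112)
X = 54/7 (X = -9/7 + ((112 + 41) - 10*9)/7 = -9/7 + (153 - 90)/7 = -9/7 + (⅐)*63 = -9/7 + 9 = 54/7 ≈ 7.7143)
1/X = 1/(54/7) = 7/54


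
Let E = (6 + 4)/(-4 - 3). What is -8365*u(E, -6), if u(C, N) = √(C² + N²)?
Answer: -2390*√466 ≈ -51593.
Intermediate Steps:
E = -10/7 (E = 10/(-7) = 10*(-⅐) = -10/7 ≈ -1.4286)
-8365*u(E, -6) = -8365*√((-10/7)² + (-6)²) = -8365*√(100/49 + 36) = -2390*√466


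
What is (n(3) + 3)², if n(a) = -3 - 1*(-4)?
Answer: 16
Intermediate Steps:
n(a) = 1 (n(a) = -3 + 4 = 1)
(n(3) + 3)² = (1 + 3)² = 4² = 16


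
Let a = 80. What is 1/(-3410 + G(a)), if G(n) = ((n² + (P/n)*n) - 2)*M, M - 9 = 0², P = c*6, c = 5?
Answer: 1/54442 ≈ 1.8368e-5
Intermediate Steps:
P = 30 (P = 5*6 = 30)
M = 9 (M = 9 + 0² = 9 + 0 = 9)
G(n) = 252 + 9*n² (G(n) = ((n² + (30/n)*n) - 2)*9 = ((n² + 30) - 2)*9 = ((30 + n²) - 2)*9 = (28 + n²)*9 = 252 + 9*n²)
1/(-3410 + G(a)) = 1/(-3410 + (252 + 9*80²)) = 1/(-3410 + (252 + 9*6400)) = 1/(-3410 + (252 + 57600)) = 1/(-3410 + 57852) = 1/54442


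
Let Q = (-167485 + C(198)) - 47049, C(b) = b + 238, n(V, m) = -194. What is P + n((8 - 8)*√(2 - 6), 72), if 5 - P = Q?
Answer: 213909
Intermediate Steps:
C(b) = 238 + b
Q = -214098 (Q = (-167485 + (238 + 198)) - 47049 = (-167485 + 436) - 47049 = -167049 - 47049 = -214098)
P = 214103 (P = 5 - 1*(-214098) = 5 + 214098 = 214103)
P + n((8 - 8)*√(2 - 6), 72) = 214103 - 194 = 213909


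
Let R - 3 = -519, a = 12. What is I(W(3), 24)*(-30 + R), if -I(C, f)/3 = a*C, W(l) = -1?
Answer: -19656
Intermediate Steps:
R = -516 (R = 3 - 519 = -516)
I(C, f) = -36*C
I(W(3), 24)*(-30 + R) = (-36*(-1))*(-30 - 516) = 36*(-546) = -19656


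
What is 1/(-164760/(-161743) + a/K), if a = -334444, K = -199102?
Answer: 16101677393/43449010706 ≈ 0.37059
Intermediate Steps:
1/(-164760/(-161743) + a/K) = 1/(-164760/(-161743) - 334444/(-199102)) = 1/(-164760*(-1/161743) - 334444*(-1/199102)) = 1/(164760/161743 + 167222/99551) = 1/(43449010706/16101677393) = 16101677393/43449010706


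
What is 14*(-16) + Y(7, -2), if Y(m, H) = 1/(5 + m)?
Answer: -2687/12 ≈ -223.92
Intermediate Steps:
14*(-16) + Y(7, -2) = 14*(-16) + 1/(5 + 7) = -224 + 1/12 = -2687/12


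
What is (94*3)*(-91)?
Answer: -25662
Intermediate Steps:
(94*3)*(-91) = 282*(-91) = -25662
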